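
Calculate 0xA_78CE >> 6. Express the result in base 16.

6 bits is not a whole number of base-16 digits; in binary: 10100111100011001110 >> 6 = 10100111100011.

0x29E3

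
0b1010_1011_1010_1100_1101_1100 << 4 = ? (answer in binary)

0b1010101110101100110111000000

Left shift by 4: append 4 zero bits.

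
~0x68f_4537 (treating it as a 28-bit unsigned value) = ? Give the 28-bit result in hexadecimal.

0x970bac8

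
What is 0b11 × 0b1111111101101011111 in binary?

Multiply each base-2 digit by 3, carrying:
  1×3 = 3 → write 1 carry 1
  1×3+1 = 4 → write 0 carry 2
  1×3+2 = 5 → write 1 carry 2
  1×3+2 = 5 → write 1 carry 2
  1×3+2 = 5 → write 1 carry 2
  0×3+2 = 2 → write 0 carry 1
  1×3+1 = 4 → write 0 carry 2
  0×3+2 = 2 → write 0 carry 1
  1×3+1 = 4 → write 0 carry 2
  1×3+2 = 5 → write 1 carry 2
  0×3+2 = 2 → write 0 carry 1
  1×3+1 = 4 → write 0 carry 2
  1×3+2 = 5 → write 1 carry 2
  1×3+2 = 5 → write 1 carry 2
  1×3+2 = 5 → write 1 carry 2
  1×3+2 = 5 → write 1 carry 2
  1×3+2 = 5 → write 1 carry 2
  1×3+2 = 5 → write 1 carry 2
  1×3+2 = 5 → write 1 carry 2
  remaining carry: 10

0b101111111001000011101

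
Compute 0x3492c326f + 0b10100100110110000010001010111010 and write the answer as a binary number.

0b1111101110000001000101010100101001

0x3492c326f = 0b1101001001001011000011001001101111 in binary.
Add column by column in base 2, right to left:
  1+0 = 1
  1+1 = 0 carry 1
  1+0+1 = 0 carry 1
  1+1+1 = 1 carry 1
  0+1+1 = 0 carry 1
  1+1+1 = 1 carry 1
  1+0+1 = 0 carry 1
  0+1+1 = 0 carry 1
  0+0+1 = 1
  1+1 = 0 carry 1
  0+0+1 = 1
  0+0 = 0
  1+0 = 1
  1+1 = 0 carry 1
  0+0+1 = 1
  0+0 = 0
  0+0 = 0
  0+0 = 0
  1+0 = 1
  1+1 = 0 carry 1
  0+1+1 = 0 carry 1
  1+0+1 = 0 carry 1
  0+1+1 = 0 carry 1
  0+1+1 = 0 carry 1
  1+0+1 = 0 carry 1
  0+0+1 = 1
  0+1 = 1
  1+0 = 1
  0+0 = 0
  0+1 = 1
  1+0 = 1
  0+1 = 1
  1+0 = 1
  1+0 = 1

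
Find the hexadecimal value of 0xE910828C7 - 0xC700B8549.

0x220FCA37E

Subtract column by column in base 16:
  7-9 → E (borrow)
  C-4-1 → 7
  8-5 → 3
  2-8 → A (borrow)
  8-B-1 → C (borrow)
  0-0-1 → F (borrow)
  1-0-1 → 0
  9-7 → 2
  E-C → 2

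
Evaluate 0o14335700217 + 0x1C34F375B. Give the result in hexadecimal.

0x226C6B7EA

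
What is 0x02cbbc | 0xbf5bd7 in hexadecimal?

0xbfdbff

OR each hex digit independently (no carries):
  0|b=b, 2|f=f, c|5=d, b|b=b, b|d=f, c|7=f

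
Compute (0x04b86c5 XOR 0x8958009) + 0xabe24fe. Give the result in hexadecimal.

First 0x04b86c5 XOR 0x8958009 = 0x8de06cc.
Add column by column in base 16, right to left:
  c+e = a carry 1
  c+f+1 = c carry 1
  6+4+1 = b
  0+2 = 2
  e+e = c carry 1
  d+b+1 = 9 carry 1
  8+a+1 = 3 carry 1
  final carry 1

0x139c2bca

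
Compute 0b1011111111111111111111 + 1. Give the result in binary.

The trailing 20 digits are 1 (max in base 2), so adding 1 cascades: they roll to 0 and the next digit up increments.

0b1100000000000000000000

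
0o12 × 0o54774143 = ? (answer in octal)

Multiply each base-8 digit by 10, carrying:
  3×10 = 30 → write 6 carry 3
  4×10+3 = 43 → write 3 carry 5
  1×10+5 = 15 → write 7 carry 1
  4×10+1 = 41 → write 1 carry 5
  7×10+5 = 75 → write 3 carry 9
  7×10+9 = 79 → write 7 carry 9
  4×10+9 = 49 → write 1 carry 6
  5×10+6 = 56 → write 0 carry 7
  remaining carry: 7

0o701731736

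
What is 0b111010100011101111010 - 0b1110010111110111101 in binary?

Subtract column by column in base 2:
  0-1 → 1 (borrow)
  1-0-1 → 0
  0-1 → 1 (borrow)
  1-1-1 → 1 (borrow)
  1-1-1 → 1 (borrow)
  1-1-1 → 1 (borrow)
  1-0-1 → 0
  0-1 → 1 (borrow)
  1-1-1 → 1 (borrow)
  1-1-1 → 1 (borrow)
  1-1-1 → 1 (borrow)
  0-1-1 → 0 (borrow)
  0-0-1 → 1 (borrow)
  0-1-1 → 0 (borrow)
  1-0-1 → 0
  0-0 → 0
  1-1 → 0
  0-1 → 1 (borrow)
  1-1-1 → 1 (borrow)
  1-0-1 → 0
  1-0 → 1

0b101100001011110111101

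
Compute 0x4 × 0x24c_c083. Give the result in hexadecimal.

0x933020c

Multiply each base-16 digit by 4, carrying:
  3×4 = 12 → write c
  8×4 = 32 → write 0 carry 2
  0×4+2 = 2 → write 2
  c×4 = 48 → write 0 carry 3
  c×4+3 = 51 → write 3 carry 3
  4×4+3 = 19 → write 3 carry 1
  2×4+1 = 9 → write 9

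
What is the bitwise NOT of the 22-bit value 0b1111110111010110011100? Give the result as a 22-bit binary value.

0b0000001000101001100011

Invert each bit: 1111110111010110011100 → 0000001000101001100011.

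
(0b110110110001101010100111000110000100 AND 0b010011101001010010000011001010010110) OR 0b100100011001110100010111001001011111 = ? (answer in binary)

0b110110111001110110010111001011011111

0b110110110001101010100111000110000100 AND 0b010011101001010010000011001010010110 = 0b010010100001000010000011000010000100.
Then OR with 0b100100011001110100010111001001011111.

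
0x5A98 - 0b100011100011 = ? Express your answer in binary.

0x5A98 = 0b101101010011000 in binary.
Subtract column by column in base 2:
  0-1 → 1 (borrow)
  0-1-1 → 0 (borrow)
  0-0-1 → 1 (borrow)
  1-0-1 → 0
  1-0 → 1
  0-1 → 1 (borrow)
  0-1-1 → 0 (borrow)
  1-1-1 → 1 (borrow)
  0-0-1 → 1 (borrow)
  1-0-1 → 0
  0-0 → 0
  1-1 → 0
  1-0 → 1
  0-0 → 0
  1-0 → 1

0b101000110110101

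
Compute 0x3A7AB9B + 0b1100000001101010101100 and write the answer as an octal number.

0o365743107

0x3A7AB9B = 0o351725633 in octal.
0b1100000001101010101100 = 0o14015254 in octal.
Add column by column in base 8, right to left:
  3+4 = 7
  3+5 = 0 carry 1
  6+2+1 = 1 carry 1
  5+5+1 = 3 carry 1
  2+1+1 = 4
  7+0 = 7
  1+4 = 5
  5+1 = 6
  3+0 = 3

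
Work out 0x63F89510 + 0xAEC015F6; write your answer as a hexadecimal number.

0x112B8AB06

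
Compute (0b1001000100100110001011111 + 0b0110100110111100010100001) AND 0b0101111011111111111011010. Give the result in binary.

Add column by column in base 2, right to left:
  1+1 = 0 carry 1
  1+0+1 = 0 carry 1
  1+0+1 = 0 carry 1
  1+0+1 = 0 carry 1
  1+0+1 = 0 carry 1
  0+1+1 = 0 carry 1
  1+0+1 = 0 carry 1
  0+1+1 = 0 carry 1
  0+0+1 = 1
  0+0 = 0
  1+0 = 1
  1+1 = 0 carry 1
  0+1+1 = 0 carry 1
  0+1+1 = 0 carry 1
  1+1+1 = 1 carry 1
  0+0+1 = 1
  0+1 = 1
  1+1 = 0 carry 1
  0+0+1 = 1
  0+0 = 0
  0+1 = 1
  1+0 = 1
  0+1 = 1
  0+1 = 1
  1+0 = 1
Sum = 0b1111101011100010100000000; now AND with 0b0101111011111111111011010:
  1111101011100010100000000
& 0101111011111111111011010
= 0101101011100010100000000

0b101101011100010100000000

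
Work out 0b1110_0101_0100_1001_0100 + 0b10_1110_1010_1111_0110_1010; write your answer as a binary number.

Add column by column in base 2, right to left:
  0+0 = 0
  0+1 = 1
  1+0 = 1
  0+1 = 1
  1+0 = 1
  0+1 = 1
  0+1 = 1
  1+0 = 1
  0+1 = 1
  0+1 = 1
  1+1 = 0 carry 1
  0+1+1 = 0 carry 1
  1+0+1 = 0 carry 1
  0+1+1 = 0 carry 1
  1+0+1 = 0 carry 1
  0+1+1 = 0 carry 1
  0+0+1 = 1
  1+1 = 0 carry 1
  1+1+1 = 1 carry 1
  1+1+1 = 1 carry 1
  0+0+1 = 1
  0+1 = 1

0b1111010000001111111110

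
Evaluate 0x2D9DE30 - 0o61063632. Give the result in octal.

0o205273226

0x2D9DE30 = 0o266357060 in octal.
Subtract column by column in base 8:
  0-2 → 6 (borrow)
  6-3-1 → 2
  0-6 → 2 (borrow)
  7-3-1 → 3
  5-6 → 7 (borrow)
  3-0-1 → 2
  6-1 → 5
  6-6 → 0
  2-0 → 2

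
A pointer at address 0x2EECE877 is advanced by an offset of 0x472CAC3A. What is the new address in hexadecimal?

Add column by column in base 16, right to left:
  7+A = 1 carry 1
  7+3+1 = B
  8+C = 4 carry 1
  E+A+1 = 9 carry 1
  C+C+1 = 9 carry 1
  E+2+1 = 1 carry 1
  E+7+1 = 6 carry 1
  2+4+1 = 7

0x761994B1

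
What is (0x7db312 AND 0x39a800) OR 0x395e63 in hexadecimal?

0x39fe63

0x7db312 AND 0x39a800 = 0x39a000.
Then OR with 0x395e63.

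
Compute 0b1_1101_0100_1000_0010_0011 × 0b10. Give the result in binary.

0b1110101001000001000110

Multiply each base-2 digit by 2, carrying:
  1×2 = 2 → write 0 carry 1
  1×2+1 = 3 → write 1 carry 1
  0×2+1 = 1 → write 1
  0×2 = 0 → write 0
  0×2 = 0 → write 0
  1×2 = 2 → write 0 carry 1
  0×2+1 = 1 → write 1
  0×2 = 0 → write 0
  0×2 = 0 → write 0
  0×2 = 0 → write 0
  0×2 = 0 → write 0
  1×2 = 2 → write 0 carry 1
  0×2+1 = 1 → write 1
  0×2 = 0 → write 0
  1×2 = 2 → write 0 carry 1
  0×2+1 = 1 → write 1
  1×2 = 2 → write 0 carry 1
  0×2+1 = 1 → write 1
  1×2 = 2 → write 0 carry 1
  1×2+1 = 3 → write 1 carry 1
  1×2+1 = 3 → write 1 carry 1
  remaining carry: 1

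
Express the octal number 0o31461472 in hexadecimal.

0x66633A

Each octal digit is 3 bits: 3=011 1=001 4=100 6=110 1=001 4=100 7=111 2=010.
Group the bits into nibbles: 0110 0110 0110 0011 0011 1010 → 66633A.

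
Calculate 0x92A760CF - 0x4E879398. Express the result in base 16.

0x441FCD37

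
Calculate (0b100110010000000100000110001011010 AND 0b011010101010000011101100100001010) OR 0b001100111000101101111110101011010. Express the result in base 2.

0b1110111000101101111110101011010

0b100110010000000100000110001011010 AND 0b011010101010000011101100100001010 = 0b000010000000000000000100000001010.
Then OR with 0b001100111000101101111110101011010.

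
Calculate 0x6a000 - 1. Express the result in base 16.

0x69fff

The trailing 3 digits are 0, so subtracting 1 borrows through: they become F and the next digit up decrements.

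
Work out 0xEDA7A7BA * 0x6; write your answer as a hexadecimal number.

0x591EDEE5C

Multiply each base-16 digit by 6, carrying:
  A×6 = 60 → write C carry 3
  B×6+3 = 69 → write 5 carry 4
  7×6+4 = 46 → write E carry 2
  A×6+2 = 62 → write E carry 3
  7×6+3 = 45 → write D carry 2
  A×6+2 = 62 → write E carry 3
  D×6+3 = 81 → write 1 carry 5
  E×6+5 = 89 → write 9 carry 5
  remaining carry: 5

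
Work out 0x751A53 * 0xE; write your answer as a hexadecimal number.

0x667708A

Multiply each base-16 digit by 14, carrying:
  3×14 = 42 → write A carry 2
  5×14+2 = 72 → write 8 carry 4
  A×14+4 = 144 → write 0 carry 9
  1×14+9 = 23 → write 7 carry 1
  5×14+1 = 71 → write 7 carry 4
  7×14+4 = 102 → write 6 carry 6
  remaining carry: 6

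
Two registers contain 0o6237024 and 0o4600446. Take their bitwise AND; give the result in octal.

0o4200004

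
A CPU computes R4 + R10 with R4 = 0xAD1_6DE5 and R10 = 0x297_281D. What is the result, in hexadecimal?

0xD689602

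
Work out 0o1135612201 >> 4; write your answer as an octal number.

0o45670510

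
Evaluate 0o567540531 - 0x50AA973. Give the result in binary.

0o567540531 = 0b101110111101100000101011001 in binary.
0x50AA973 = 0b101000010101010100101110011 in binary.
Subtract column by column in base 2:
  1-1 → 0
  0-1 → 1 (borrow)
  0-0-1 → 1 (borrow)
  1-0-1 → 0
  1-1 → 0
  0-1 → 1 (borrow)
  1-1-1 → 1 (borrow)
  0-0-1 → 1 (borrow)
  1-1-1 → 1 (borrow)
  0-0-1 → 1 (borrow)
  0-0-1 → 1 (borrow)
  0-1-1 → 0 (borrow)
  0-0-1 → 1 (borrow)
  0-1-1 → 0 (borrow)
  1-0-1 → 0
  1-1 → 0
  0-0 → 0
  1-1 → 0
  1-0 → 1
  1-1 → 0
  1-0 → 1
  0-0 → 0
  1-0 → 1
  1-0 → 1
  1-1 → 0
  0-0 → 0
  1-1 → 0

0b110101000001011111100110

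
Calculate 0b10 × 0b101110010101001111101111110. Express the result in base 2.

Multiply each base-2 digit by 2, carrying:
  0×2 = 0 → write 0
  1×2 = 2 → write 0 carry 1
  1×2+1 = 3 → write 1 carry 1
  1×2+1 = 3 → write 1 carry 1
  1×2+1 = 3 → write 1 carry 1
  1×2+1 = 3 → write 1 carry 1
  1×2+1 = 3 → write 1 carry 1
  0×2+1 = 1 → write 1
  1×2 = 2 → write 0 carry 1
  1×2+1 = 3 → write 1 carry 1
  1×2+1 = 3 → write 1 carry 1
  1×2+1 = 3 → write 1 carry 1
  1×2+1 = 3 → write 1 carry 1
  0×2+1 = 1 → write 1
  0×2 = 0 → write 0
  1×2 = 2 → write 0 carry 1
  0×2+1 = 1 → write 1
  1×2 = 2 → write 0 carry 1
  0×2+1 = 1 → write 1
  1×2 = 2 → write 0 carry 1
  0×2+1 = 1 → write 1
  0×2 = 0 → write 0
  1×2 = 2 → write 0 carry 1
  1×2+1 = 3 → write 1 carry 1
  1×2+1 = 3 → write 1 carry 1
  0×2+1 = 1 → write 1
  1×2 = 2 → write 0 carry 1
  remaining carry: 1

0b1011100101010011111011111100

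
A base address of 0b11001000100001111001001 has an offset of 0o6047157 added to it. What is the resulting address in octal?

0b11001000100001111001001 = 0o31041711 in octal.
Add column by column in base 8, right to left:
  1+7 = 0 carry 1
  1+5+1 = 7
  7+1 = 0 carry 1
  1+7+1 = 1 carry 1
  4+4+1 = 1 carry 1
  0+0+1 = 1
  1+6 = 7
  3+0 = 3

0o37111070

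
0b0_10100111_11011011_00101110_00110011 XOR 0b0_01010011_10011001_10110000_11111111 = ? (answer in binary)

XOR bit by bit (1 where the bits differ):
  010100111110110110010111000110011
^ 001010011100110011011000011111111
= 011110100010000101001111011001100

0b011110100010000101001111011001100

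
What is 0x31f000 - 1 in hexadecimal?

The trailing 3 digits are 0, so subtracting 1 borrows through: they become F and the next digit up decrements.

0x31efff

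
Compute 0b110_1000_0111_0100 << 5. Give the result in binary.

0b11010000111010000000

Left shift by 5: append 5 zero bits.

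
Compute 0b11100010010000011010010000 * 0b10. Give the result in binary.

0b111000100100000110100100000

Multiply each base-2 digit by 2, carrying:
  0×2 = 0 → write 0
  0×2 = 0 → write 0
  0×2 = 0 → write 0
  0×2 = 0 → write 0
  1×2 = 2 → write 0 carry 1
  0×2+1 = 1 → write 1
  0×2 = 0 → write 0
  1×2 = 2 → write 0 carry 1
  0×2+1 = 1 → write 1
  1×2 = 2 → write 0 carry 1
  1×2+1 = 3 → write 1 carry 1
  0×2+1 = 1 → write 1
  0×2 = 0 → write 0
  0×2 = 0 → write 0
  0×2 = 0 → write 0
  0×2 = 0 → write 0
  1×2 = 2 → write 0 carry 1
  0×2+1 = 1 → write 1
  0×2 = 0 → write 0
  1×2 = 2 → write 0 carry 1
  0×2+1 = 1 → write 1
  0×2 = 0 → write 0
  0×2 = 0 → write 0
  1×2 = 2 → write 0 carry 1
  1×2+1 = 3 → write 1 carry 1
  1×2+1 = 3 → write 1 carry 1
  remaining carry: 1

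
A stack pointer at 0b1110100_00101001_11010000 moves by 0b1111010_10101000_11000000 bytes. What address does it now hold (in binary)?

0b111011101101001010010000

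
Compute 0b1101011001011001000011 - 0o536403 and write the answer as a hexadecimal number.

0x32d940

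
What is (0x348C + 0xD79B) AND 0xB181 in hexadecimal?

0x1

Add column by column in base 16, right to left:
  C+B = 7 carry 1
  8+9+1 = 2 carry 1
  4+7+1 = C
  3+D = 0 carry 1
  final carry 1
Sum = 0x10C27; now AND with 0xB181:
  1&0=0, 0&B=0, C&1=0, 2&8=0, 7&1=1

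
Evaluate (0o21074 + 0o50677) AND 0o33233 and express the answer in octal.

Add column by column in base 8, right to left:
  4+7 = 3 carry 1
  7+7+1 = 7 carry 1
  0+6+1 = 7
  1+0 = 1
  2+5 = 7
Sum = 0o71773; now AND with 0o33233:
  7&3=3, 1&3=1, 7&2=2, 7&3=3, 3&3=3

0o31233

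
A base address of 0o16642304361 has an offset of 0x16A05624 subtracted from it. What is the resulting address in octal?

0x16A05624 = 0o2650053044 in octal.
Subtract column by column in base 8:
  1-4 → 5 (borrow)
  6-4-1 → 1
  3-0 → 3
  4-3 → 1
  0-5 → 3 (borrow)
  3-0-1 → 2
  2-0 → 2
  4-5 → 7 (borrow)
  6-6-1 → 7 (borrow)
  6-2-1 → 3
  1-0 → 1

0o13772231315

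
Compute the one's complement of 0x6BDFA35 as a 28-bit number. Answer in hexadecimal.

Each hex digit d becomes F−d:
  6→9, B→4, D→2, F→0, A→5, 3→C, 5→A

0x94205CA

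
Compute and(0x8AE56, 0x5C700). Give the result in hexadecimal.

AND each hex digit independently (no carries):
  8&5=0, A&C=8, E&7=6, 5&0=0, 6&0=0

0x08600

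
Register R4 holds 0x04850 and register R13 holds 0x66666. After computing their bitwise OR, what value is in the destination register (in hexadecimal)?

OR each hex digit independently (no carries):
  0|6=6, 4|6=6, 8|6=e, 5|6=7, 0|6=6

0x66e76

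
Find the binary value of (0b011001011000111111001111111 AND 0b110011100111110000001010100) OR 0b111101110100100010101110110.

0b111101110100110010101110110

0b011001011000111111001111111 AND 0b110011100111110000001010100 = 0b010001000000110000001010100.
Then OR with 0b111101110100100010101110110.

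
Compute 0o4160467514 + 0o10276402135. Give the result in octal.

Add column by column in base 8, right to left:
  4+5 = 1 carry 1
  1+3+1 = 5
  5+1 = 6
  7+2 = 1 carry 1
  6+0+1 = 7
  4+4 = 0 carry 1
  0+6+1 = 7
  6+7 = 5 carry 1
  1+2+1 = 4
  4+0 = 4
  0+1 = 1

0o14457071651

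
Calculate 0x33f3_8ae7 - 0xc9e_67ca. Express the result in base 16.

Subtract column by column in base 16:
  7-a → d (borrow)
  e-c-1 → 1
  a-7 → 3
  8-6 → 2
  3-e → 5 (borrow)
  f-9-1 → 5
  3-c → 7 (borrow)
  3-0-1 → 2

0x2755231d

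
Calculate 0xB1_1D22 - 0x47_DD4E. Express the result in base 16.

0x693FD4

Subtract column by column in base 16:
  2-E → 4 (borrow)
  2-4-1 → D (borrow)
  D-D-1 → F (borrow)
  1-D-1 → 3 (borrow)
  1-7-1 → 9 (borrow)
  B-4-1 → 6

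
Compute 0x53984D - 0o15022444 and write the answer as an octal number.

0x53984D = 0o24714115 in octal.
Subtract column by column in base 8:
  5-4 → 1
  1-4 → 5 (borrow)
  1-4-1 → 4 (borrow)
  4-2-1 → 1
  1-2 → 7 (borrow)
  7-0-1 → 6
  4-5 → 7 (borrow)
  2-1-1 → 0

0o7671451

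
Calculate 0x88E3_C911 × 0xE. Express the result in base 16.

Multiply each base-16 digit by 14, carrying:
  1×14 = 14 → write E
  1×14 = 14 → write E
  9×14 = 126 → write E carry 7
  C×14+7 = 175 → write F carry 10
  3×14+10 = 52 → write 4 carry 3
  E×14+3 = 199 → write 7 carry 12
  8×14+12 = 124 → write C carry 7
  8×14+7 = 119 → write 7 carry 7
  remaining carry: 7

0x77C74FEEE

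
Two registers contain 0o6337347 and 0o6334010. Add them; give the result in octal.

0o14673357

Add column by column in base 8, right to left:
  7+0 = 7
  4+1 = 5
  3+0 = 3
  7+4 = 3 carry 1
  3+3+1 = 7
  3+3 = 6
  6+6 = 4 carry 1
  final carry 1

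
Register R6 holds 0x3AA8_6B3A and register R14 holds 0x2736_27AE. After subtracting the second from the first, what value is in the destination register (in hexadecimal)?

0x1372438C

Subtract column by column in base 16:
  A-E → C (borrow)
  3-A-1 → 8 (borrow)
  B-7-1 → 3
  6-2 → 4
  8-6 → 2
  A-3 → 7
  A-7 → 3
  3-2 → 1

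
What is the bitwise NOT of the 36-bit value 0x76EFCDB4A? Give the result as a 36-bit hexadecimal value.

Each hex digit d becomes F−d:
  7→8, 6→9, E→1, F→0, C→3, D→2, B→4, 4→B, A→5

0x8910324B5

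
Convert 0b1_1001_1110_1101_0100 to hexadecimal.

Group the bits into nibbles: 0001 1001 1110 1101 0100 → 19ed4.

0x19ed4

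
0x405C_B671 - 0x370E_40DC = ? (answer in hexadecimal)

Subtract column by column in base 16:
  1-C → 5 (borrow)
  7-D-1 → 9 (borrow)
  6-0-1 → 5
  B-4 → 7
  C-E → E (borrow)
  5-0-1 → 4
  0-7 → 9 (borrow)
  4-3-1 → 0

0x94E7595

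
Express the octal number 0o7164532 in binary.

Each octal digit is 3 bits: 7=111 1=001 6=110 4=100 5=101 3=011 2=010.

0b111001110100101011010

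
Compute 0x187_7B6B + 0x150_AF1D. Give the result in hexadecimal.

Add column by column in base 16, right to left:
  B+D = 8 carry 1
  6+1+1 = 8
  B+F = A carry 1
  7+A+1 = 2 carry 1
  7+0+1 = 8
  8+5 = D
  1+1 = 2

0x2D82A88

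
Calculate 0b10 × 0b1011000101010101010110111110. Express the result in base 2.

Multiply each base-2 digit by 2, carrying:
  0×2 = 0 → write 0
  1×2 = 2 → write 0 carry 1
  1×2+1 = 3 → write 1 carry 1
  1×2+1 = 3 → write 1 carry 1
  1×2+1 = 3 → write 1 carry 1
  1×2+1 = 3 → write 1 carry 1
  0×2+1 = 1 → write 1
  1×2 = 2 → write 0 carry 1
  1×2+1 = 3 → write 1 carry 1
  0×2+1 = 1 → write 1
  1×2 = 2 → write 0 carry 1
  0×2+1 = 1 → write 1
  1×2 = 2 → write 0 carry 1
  0×2+1 = 1 → write 1
  1×2 = 2 → write 0 carry 1
  0×2+1 = 1 → write 1
  1×2 = 2 → write 0 carry 1
  0×2+1 = 1 → write 1
  1×2 = 2 → write 0 carry 1
  0×2+1 = 1 → write 1
  1×2 = 2 → write 0 carry 1
  0×2+1 = 1 → write 1
  0×2 = 0 → write 0
  0×2 = 0 → write 0
  1×2 = 2 → write 0 carry 1
  1×2+1 = 3 → write 1 carry 1
  0×2+1 = 1 → write 1
  1×2 = 2 → write 0 carry 1
  remaining carry: 1

0b10110001010101010101101111100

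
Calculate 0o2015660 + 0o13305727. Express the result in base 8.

Add column by column in base 8, right to left:
  0+7 = 7
  6+2 = 0 carry 1
  6+7+1 = 6 carry 1
  5+5+1 = 3 carry 1
  1+0+1 = 2
  0+3 = 3
  2+3 = 5
  0+1 = 1

0o15323607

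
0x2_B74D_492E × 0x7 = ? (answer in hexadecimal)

Multiply each base-16 digit by 7, carrying:
  E×7 = 98 → write 2 carry 6
  2×7+6 = 20 → write 4 carry 1
  9×7+1 = 64 → write 0 carry 4
  4×7+4 = 32 → write 0 carry 2
  D×7+2 = 93 → write D carry 5
  4×7+5 = 33 → write 1 carry 2
  7×7+2 = 51 → write 3 carry 3
  B×7+3 = 80 → write 0 carry 5
  2×7+5 = 19 → write 3 carry 1
  remaining carry: 1

0x13031D0042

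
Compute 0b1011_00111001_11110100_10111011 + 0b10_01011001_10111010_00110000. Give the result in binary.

0b1101100100111010111011101011

Add column by column in base 2, right to left:
  1+0 = 1
  1+0 = 1
  0+0 = 0
  1+0 = 1
  1+1 = 0 carry 1
  1+1+1 = 1 carry 1
  0+0+1 = 1
  1+0 = 1
  0+0 = 0
  0+1 = 1
  1+0 = 1
  0+1 = 1
  1+1 = 0 carry 1
  1+1+1 = 1 carry 1
  1+0+1 = 0 carry 1
  1+1+1 = 1 carry 1
  1+1+1 = 1 carry 1
  0+0+1 = 1
  0+0 = 0
  1+1 = 0 carry 1
  1+1+1 = 1 carry 1
  1+0+1 = 0 carry 1
  0+1+1 = 0 carry 1
  0+0+1 = 1
  1+0 = 1
  1+1 = 0 carry 1
  0+0+1 = 1
  1+0 = 1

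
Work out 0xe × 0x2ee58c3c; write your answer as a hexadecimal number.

0x2908dab48

Multiply each base-16 digit by 14, carrying:
  c×14 = 168 → write 8 carry 10
  3×14+10 = 52 → write 4 carry 3
  c×14+3 = 171 → write b carry 10
  8×14+10 = 122 → write a carry 7
  5×14+7 = 77 → write d carry 4
  e×14+4 = 200 → write 8 carry 12
  e×14+12 = 208 → write 0 carry 13
  2×14+13 = 41 → write 9 carry 2
  remaining carry: 2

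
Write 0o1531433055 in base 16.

0xd66362d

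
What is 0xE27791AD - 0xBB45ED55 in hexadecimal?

Subtract column by column in base 16:
  D-5 → 8
  A-5 → 5
  1-D → 4 (borrow)
  9-E-1 → A (borrow)
  7-5-1 → 1
  7-4 → 3
  2-B → 7 (borrow)
  E-B-1 → 2

0x2731A458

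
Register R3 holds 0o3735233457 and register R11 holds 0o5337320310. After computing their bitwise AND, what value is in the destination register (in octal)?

0o1335220010

AND each oct digit independently (no carries):
  3&5=1, 7&3=3, 3&3=3, 5&7=5, 2&3=2, 3&2=2, 3&0=0, 4&3=0, 5&1=1, 7&0=0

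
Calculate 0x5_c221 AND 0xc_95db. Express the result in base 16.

0x48001

AND each hex digit independently (no carries):
  5&c=4, c&9=8, 2&5=0, 2&d=0, 1&b=1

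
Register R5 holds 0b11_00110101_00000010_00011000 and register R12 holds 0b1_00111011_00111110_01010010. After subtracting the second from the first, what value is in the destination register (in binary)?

Subtract column by column in base 2:
  0-0 → 0
  0-1 → 1 (borrow)
  0-0-1 → 1 (borrow)
  1-0-1 → 0
  1-1 → 0
  0-0 → 0
  0-1 → 1 (borrow)
  0-0-1 → 1 (borrow)
  0-0-1 → 1 (borrow)
  1-1-1 → 1 (borrow)
  0-1-1 → 0 (borrow)
  0-1-1 → 0 (borrow)
  0-1-1 → 0 (borrow)
  0-1-1 → 0 (borrow)
  0-0-1 → 1 (borrow)
  0-0-1 → 1 (borrow)
  1-1-1 → 1 (borrow)
  0-1-1 → 0 (borrow)
  1-0-1 → 0
  0-1 → 1 (borrow)
  1-1-1 → 1 (borrow)
  1-1-1 → 1 (borrow)
  0-0-1 → 1 (borrow)
  0-0-1 → 1 (borrow)
  1-1-1 → 1 (borrow)
  1-0-1 → 0

0b1111110011100001111000110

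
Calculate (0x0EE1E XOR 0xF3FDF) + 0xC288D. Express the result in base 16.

First 0x0EE1E XOR 0xF3FDF = 0xFD1C1.
Add column by column in base 16, right to left:
  1+D = E
  C+8 = 4 carry 1
  1+8+1 = A
  D+2 = F
  F+C = B carry 1
  final carry 1

0x1BFA4E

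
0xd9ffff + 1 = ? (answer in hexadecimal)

0xda0000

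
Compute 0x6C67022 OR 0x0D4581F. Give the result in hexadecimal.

OR each hex digit independently (no carries):
  6|0=6, C|D=D, 6|4=6, 7|5=7, 0|8=8, 2|1=3, 2|F=F

0x6D6783F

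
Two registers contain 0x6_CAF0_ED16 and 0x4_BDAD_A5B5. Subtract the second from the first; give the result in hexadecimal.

Subtract column by column in base 16:
  6-5 → 1
  1-B → 6 (borrow)
  D-5-1 → 7
  E-A → 4
  0-D → 3 (borrow)
  F-A-1 → 4
  A-D → D (borrow)
  C-B-1 → 0
  6-4 → 2

0x20D434761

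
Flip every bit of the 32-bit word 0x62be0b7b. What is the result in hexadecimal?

0x9d41f484

Each hex digit d becomes f−d:
  6→9, 2→d, b→4, e→1, 0→f, b→4, 7→8, b→4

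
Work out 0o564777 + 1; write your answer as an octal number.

0o565000

The trailing 3 digits are 7 (max in base 8), so adding 1 cascades: they roll to 0 and the next digit up increments.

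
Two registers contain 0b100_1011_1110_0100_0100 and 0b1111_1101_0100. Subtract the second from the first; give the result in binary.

Subtract column by column in base 2:
  0-0 → 0
  0-0 → 0
  1-1 → 0
  0-0 → 0
  0-1 → 1 (borrow)
  0-0-1 → 1 (borrow)
  1-1-1 → 1 (borrow)
  0-1-1 → 0 (borrow)
  0-1-1 → 0 (borrow)
  1-1-1 → 1 (borrow)
  1-1-1 → 1 (borrow)
  1-1-1 → 1 (borrow)
  1-0-1 → 0
  1-0 → 1
  0-0 → 0
  1-0 → 1
  0-0 → 0
  0-0 → 0
  1-0 → 1

0b1001010111001110000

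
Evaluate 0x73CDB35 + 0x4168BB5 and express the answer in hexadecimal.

Add column by column in base 16, right to left:
  5+5 = A
  3+B = E
  B+B = 6 carry 1
  D+8+1 = 6 carry 1
  C+6+1 = 3 carry 1
  3+1+1 = 5
  7+4 = B

0xB5366EA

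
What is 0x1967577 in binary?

0b1100101100111010101110111

Expand each hex digit to 4 bits: 1=0001 9=1001 6=0110 7=0111 5=0101 7=0111 7=0111.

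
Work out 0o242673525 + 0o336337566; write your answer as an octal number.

Add column by column in base 8, right to left:
  5+6 = 3 carry 1
  2+6+1 = 1 carry 1
  5+5+1 = 3 carry 1
  3+7+1 = 3 carry 1
  7+3+1 = 3 carry 1
  6+3+1 = 2 carry 1
  2+6+1 = 1 carry 1
  4+3+1 = 0 carry 1
  2+3+1 = 6

0o601233313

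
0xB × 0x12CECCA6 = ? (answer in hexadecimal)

0xCEE2CB22

Multiply each base-16 digit by 11, carrying:
  6×11 = 66 → write 2 carry 4
  A×11+4 = 114 → write 2 carry 7
  C×11+7 = 139 → write B carry 8
  C×11+8 = 140 → write C carry 8
  E×11+8 = 162 → write 2 carry 10
  C×11+10 = 142 → write E carry 8
  2×11+8 = 30 → write E carry 1
  1×11+1 = 12 → write C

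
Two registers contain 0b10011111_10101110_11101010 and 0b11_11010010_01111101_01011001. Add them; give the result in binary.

0b100011100100010110001000011

Add column by column in base 2, right to left:
  0+1 = 1
  1+0 = 1
  0+0 = 0
  1+1 = 0 carry 1
  0+1+1 = 0 carry 1
  1+0+1 = 0 carry 1
  1+1+1 = 1 carry 1
  1+0+1 = 0 carry 1
  0+1+1 = 0 carry 1
  1+0+1 = 0 carry 1
  1+1+1 = 1 carry 1
  1+1+1 = 1 carry 1
  0+1+1 = 0 carry 1
  1+1+1 = 1 carry 1
  0+1+1 = 0 carry 1
  1+0+1 = 0 carry 1
  1+0+1 = 0 carry 1
  1+1+1 = 1 carry 1
  1+0+1 = 0 carry 1
  1+0+1 = 0 carry 1
  1+1+1 = 1 carry 1
  0+0+1 = 1
  0+1 = 1
  1+1 = 0 carry 1
  0+1+1 = 0 carry 1
  0+1+1 = 0 carry 1
  final carry 1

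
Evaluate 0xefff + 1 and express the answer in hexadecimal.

The trailing 3 digits are F (max in base 16), so adding 1 cascades: they roll to 0 and the next digit up increments.

0xf000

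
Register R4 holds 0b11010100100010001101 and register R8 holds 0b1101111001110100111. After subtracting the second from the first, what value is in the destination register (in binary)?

Subtract column by column in base 2:
  1-1 → 0
  0-1 → 1 (borrow)
  1-1-1 → 1 (borrow)
  1-0-1 → 0
  0-0 → 0
  0-1 → 1 (borrow)
  0-0-1 → 1 (borrow)
  1-1-1 → 1 (borrow)
  0-1-1 → 0 (borrow)
  0-1-1 → 0 (borrow)
  0-0-1 → 1 (borrow)
  1-0-1 → 0
  0-1 → 1 (borrow)
  0-1-1 → 0 (borrow)
  1-1-1 → 1 (borrow)
  0-1-1 → 0 (borrow)
  1-0-1 → 0
  0-1 → 1 (borrow)
  1-1-1 → 1 (borrow)
  1-0-1 → 0

0b1100101010011100110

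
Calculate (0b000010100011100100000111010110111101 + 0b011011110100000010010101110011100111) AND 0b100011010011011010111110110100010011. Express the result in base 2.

Add column by column in base 2, right to left:
  1+1 = 0 carry 1
  0+1+1 = 0 carry 1
  1+1+1 = 1 carry 1
  1+0+1 = 0 carry 1
  1+0+1 = 0 carry 1
  1+1+1 = 1 carry 1
  0+1+1 = 0 carry 1
  1+1+1 = 1 carry 1
  1+0+1 = 0 carry 1
  0+0+1 = 1
  1+1 = 0 carry 1
  0+1+1 = 0 carry 1
  1+1+1 = 1 carry 1
  1+0+1 = 0 carry 1
  1+1+1 = 1 carry 1
  0+0+1 = 1
  0+1 = 1
  0+0 = 0
  0+0 = 0
  0+1 = 1
  1+0 = 1
  0+0 = 0
  0+0 = 0
  1+0 = 1
  1+0 = 1
  1+0 = 1
  0+1 = 1
  0+0 = 0
  0+1 = 1
  1+1 = 0 carry 1
  0+1+1 = 0 carry 1
  1+1+1 = 1 carry 1
  0+0+1 = 1
  0+1 = 1
  0+1 = 1
Sum = 0b11110010111100110011101001010100100; now AND with 0b100011010011011010111110110100010011:
  011110010111100110011101001010100100
& 100011010011011010111110110100010011
= 000010010011000010011100000000000000

0b10010011000010011100000000000000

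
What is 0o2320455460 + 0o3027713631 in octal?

0o5350371311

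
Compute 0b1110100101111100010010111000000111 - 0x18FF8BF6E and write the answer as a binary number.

0b1000010101111110000110111010011001

0x18FF8BF6E = 0b110001111111110001011111101101110 in binary.
Subtract column by column in base 2:
  1-0 → 1
  1-1 → 0
  1-1 → 0
  0-1 → 1 (borrow)
  0-0-1 → 1 (borrow)
  0-1-1 → 0 (borrow)
  0-1-1 → 0 (borrow)
  0-0-1 → 1 (borrow)
  0-1-1 → 0 (borrow)
  1-1-1 → 1 (borrow)
  1-1-1 → 1 (borrow)
  1-1-1 → 1 (borrow)
  0-1-1 → 0 (borrow)
  1-1-1 → 1 (borrow)
  0-0-1 → 1 (borrow)
  0-1-1 → 0 (borrow)
  1-0-1 → 0
  0-0 → 0
  0-0 → 0
  0-1 → 1 (borrow)
  1-1-1 → 1 (borrow)
  1-1-1 → 1 (borrow)
  1-1-1 → 1 (borrow)
  1-1-1 → 1 (borrow)
  1-1-1 → 1 (borrow)
  0-1-1 → 0 (borrow)
  1-1-1 → 1 (borrow)
  0-1-1 → 0 (borrow)
  0-0-1 → 1 (borrow)
  1-0-1 → 0
  0-0 → 0
  1-1 → 0
  1-1 → 0
  1-0 → 1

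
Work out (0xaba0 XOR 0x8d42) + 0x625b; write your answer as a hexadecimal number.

0x893d

First 0xaba0 XOR 0x8d42 = 0x26e2.
Add column by column in base 16, right to left:
  2+b = d
  e+5 = 3 carry 1
  6+2+1 = 9
  2+6 = 8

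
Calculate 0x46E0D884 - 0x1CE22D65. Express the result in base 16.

0x29FEAB1F

Subtract column by column in base 16:
  4-5 → F (borrow)
  8-6-1 → 1
  8-D → B (borrow)
  D-2-1 → A
  0-2 → E (borrow)
  E-E-1 → F (borrow)
  6-C-1 → 9 (borrow)
  4-1-1 → 2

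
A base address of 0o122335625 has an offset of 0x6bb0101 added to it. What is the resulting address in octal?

0x6bb0101 = 0o656600401 in octal.
Add column by column in base 8, right to left:
  5+1 = 6
  2+0 = 2
  6+4 = 2 carry 1
  5+0+1 = 6
  3+0 = 3
  3+6 = 1 carry 1
  2+6+1 = 1 carry 1
  2+5+1 = 0 carry 1
  1+6+1 = 0 carry 1
  final carry 1

0o1001136226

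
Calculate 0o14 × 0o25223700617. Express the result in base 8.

Multiply each base-8 digit by 12, carrying:
  7×12 = 84 → write 4 carry 10
  1×12+10 = 22 → write 6 carry 2
  6×12+2 = 74 → write 2 carry 9
  0×12+9 = 9 → write 1 carry 1
  0×12+1 = 1 → write 1
  7×12 = 84 → write 4 carry 10
  3×12+10 = 46 → write 6 carry 5
  2×12+5 = 29 → write 5 carry 3
  2×12+3 = 27 → write 3 carry 3
  5×12+3 = 63 → write 7 carry 7
  2×12+7 = 31 → write 7 carry 3
  remaining carry: 3

0o377356411264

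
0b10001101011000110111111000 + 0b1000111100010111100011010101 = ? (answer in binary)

0b1011001001110000011011001101

Add column by column in base 2, right to left:
  0+1 = 1
  0+0 = 0
  0+1 = 1
  1+0 = 1
  1+1 = 0 carry 1
  1+0+1 = 0 carry 1
  1+1+1 = 1 carry 1
  1+1+1 = 1 carry 1
  1+0+1 = 0 carry 1
  0+0+1 = 1
  1+0 = 1
  1+1 = 0 carry 1
  0+1+1 = 0 carry 1
  0+1+1 = 0 carry 1
  0+1+1 = 0 carry 1
  1+0+1 = 0 carry 1
  1+1+1 = 1 carry 1
  0+0+1 = 1
  1+0 = 1
  0+0 = 0
  1+1 = 0 carry 1
  1+1+1 = 1 carry 1
  0+1+1 = 0 carry 1
  0+1+1 = 0 carry 1
  0+0+1 = 1
  1+0 = 1
  0+0 = 0
  0+1 = 1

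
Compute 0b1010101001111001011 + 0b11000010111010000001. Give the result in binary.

0b100011000001001001100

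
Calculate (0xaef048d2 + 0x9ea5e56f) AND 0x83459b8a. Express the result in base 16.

Add column by column in base 16, right to left:
  2+f = 1 carry 1
  d+6+1 = 4 carry 1
  8+5+1 = e
  4+e = 2 carry 1
  0+5+1 = 6
  f+a = 9 carry 1
  e+e+1 = d carry 1
  a+9+1 = 4 carry 1
  final carry 1
Sum = 0x14d962e41; now AND with 0x83459b8a:
  1&0=0, 4&8=0, d&3=1, 9&4=0, 6&5=4, 2&9=0, e&b=a, 4&8=0, 1&a=0

0x1040a00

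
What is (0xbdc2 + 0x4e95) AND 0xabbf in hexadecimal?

Add column by column in base 16, right to left:
  2+5 = 7
  c+9 = 5 carry 1
  d+e+1 = c carry 1
  b+4+1 = 0 carry 1
  final carry 1
Sum = 0x10c57; now AND with 0xabbf:
  1&0=0, 0&a=0, c&b=8, 5&b=1, 7&f=7

0x817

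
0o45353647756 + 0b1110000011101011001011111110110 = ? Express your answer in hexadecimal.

0o45353647756 = 0x12BAF4FEE in hexadecimal.
0b1110000011101011001011111110110 = 0x707597F6 in hexadecimal.
Add column by column in base 16, right to left:
  E+6 = 4 carry 1
  E+F+1 = E carry 1
  F+7+1 = 7 carry 1
  4+9+1 = E
  F+5 = 4 carry 1
  A+7+1 = 2 carry 1
  B+0+1 = C
  2+7 = 9
  1+0 = 1

0x19C24E7E4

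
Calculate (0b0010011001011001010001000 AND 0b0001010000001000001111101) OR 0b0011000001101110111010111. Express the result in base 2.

0b0010011001011001010001000 AND 0b0001010000001000001111101 = 0b0000010000001000000001000.
Then OR with 0b0011000001101110111010111.

0b11010001101110111011111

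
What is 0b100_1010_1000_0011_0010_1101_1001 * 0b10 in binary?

0b1001010100000110010110110010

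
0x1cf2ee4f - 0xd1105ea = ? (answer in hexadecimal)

0xfe1e865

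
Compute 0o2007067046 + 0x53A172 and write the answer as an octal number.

0x53A172 = 0o24720562 in octal.
Add column by column in base 8, right to left:
  6+2 = 0 carry 1
  4+6+1 = 3 carry 1
  0+5+1 = 6
  7+0 = 7
  6+2 = 0 carry 1
  0+7+1 = 0 carry 1
  7+4+1 = 4 carry 1
  0+2+1 = 3
  0+0 = 0
  2+0 = 2

0o2034007630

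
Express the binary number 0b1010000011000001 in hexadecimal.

0xA0C1

Group the bits into nibbles: 1010 0000 1100 0001 → A0C1.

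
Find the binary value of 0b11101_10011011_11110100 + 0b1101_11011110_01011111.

Add column by column in base 2, right to left:
  0+1 = 1
  0+1 = 1
  1+1 = 0 carry 1
  0+1+1 = 0 carry 1
  1+1+1 = 1 carry 1
  1+0+1 = 0 carry 1
  1+1+1 = 1 carry 1
  1+0+1 = 0 carry 1
  1+0+1 = 0 carry 1
  1+1+1 = 1 carry 1
  0+1+1 = 0 carry 1
  1+1+1 = 1 carry 1
  1+1+1 = 1 carry 1
  0+0+1 = 1
  0+1 = 1
  1+1 = 0 carry 1
  1+1+1 = 1 carry 1
  0+0+1 = 1
  1+1 = 0 carry 1
  1+1+1 = 1 carry 1
  1+0+1 = 0 carry 1
  final carry 1

0b1010110111101001010011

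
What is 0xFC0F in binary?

0b1111110000001111

Expand each hex digit to 4 bits: F=1111 C=1100 0=0000 F=1111.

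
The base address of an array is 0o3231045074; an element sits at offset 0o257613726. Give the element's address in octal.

Add column by column in base 8, right to left:
  4+6 = 2 carry 1
  7+2+1 = 2 carry 1
  0+7+1 = 0 carry 1
  5+3+1 = 1 carry 1
  4+1+1 = 6
  0+6 = 6
  1+7 = 0 carry 1
  3+5+1 = 1 carry 1
  2+2+1 = 5
  3+0 = 3

0o3510661022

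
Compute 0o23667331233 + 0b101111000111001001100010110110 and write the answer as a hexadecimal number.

0o23667331233 = 0x9eddb29b in hexadecimal.
0b101111000111001001100010110110 = 0x2f1c98b6 in hexadecimal.
Add column by column in base 16, right to left:
  b+6 = 1 carry 1
  9+b+1 = 5 carry 1
  2+8+1 = b
  b+9 = 4 carry 1
  d+c+1 = a carry 1
  d+1+1 = f
  e+f = d carry 1
  9+2+1 = c

0xcdfa4b51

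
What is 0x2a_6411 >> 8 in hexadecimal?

0x2a64

Shifting right by 8 bits = 2 hex digits: drop the last 2.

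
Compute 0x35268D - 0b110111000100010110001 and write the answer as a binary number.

0b110011001110111011100

0x35268D = 0b1101010010011010001101 in binary.
Subtract column by column in base 2:
  1-1 → 0
  0-0 → 0
  1-0 → 1
  1-0 → 1
  0-1 → 1 (borrow)
  0-1-1 → 0 (borrow)
  0-0-1 → 1 (borrow)
  1-1-1 → 1 (borrow)
  0-0-1 → 1 (borrow)
  1-0-1 → 0
  1-0 → 1
  0-1 → 1 (borrow)
  0-0-1 → 1 (borrow)
  1-0-1 → 0
  0-0 → 0
  0-1 → 1 (borrow)
  1-1-1 → 1 (borrow)
  0-1-1 → 0 (borrow)
  1-0-1 → 0
  0-1 → 1 (borrow)
  1-1-1 → 1 (borrow)
  1-0-1 → 0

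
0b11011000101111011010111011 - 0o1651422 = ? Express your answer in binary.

0b11010110111010001110101001

0o1651422 = 0b1110101001100010010 in binary.
Subtract column by column in base 2:
  1-0 → 1
  1-1 → 0
  0-0 → 0
  1-0 → 1
  1-1 → 0
  1-0 → 1
  0-0 → 0
  1-0 → 1
  0-1 → 1 (borrow)
  1-1-1 → 1 (borrow)
  1-0-1 → 0
  0-0 → 0
  1-1 → 0
  1-0 → 1
  1-1 → 0
  1-0 → 1
  0-1 → 1 (borrow)
  1-1-1 → 1 (borrow)
  0-1-1 → 0 (borrow)
  0-0-1 → 1 (borrow)
  0-0-1 → 1 (borrow)
  1-0-1 → 0
  1-0 → 1
  0-0 → 0
  1-0 → 1
  1-0 → 1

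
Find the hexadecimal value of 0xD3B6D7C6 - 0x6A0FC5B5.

0x69A71211

Subtract column by column in base 16:
  6-5 → 1
  C-B → 1
  7-5 → 2
  D-C → 1
  6-F → 7 (borrow)
  B-0-1 → A
  3-A → 9 (borrow)
  D-6-1 → 6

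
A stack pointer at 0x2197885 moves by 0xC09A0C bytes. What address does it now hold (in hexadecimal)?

Add column by column in base 16, right to left:
  5+C = 1 carry 1
  8+0+1 = 9
  8+A = 2 carry 1
  7+9+1 = 1 carry 1
  9+0+1 = A
  1+C = D
  2+0 = 2

0x2DA1291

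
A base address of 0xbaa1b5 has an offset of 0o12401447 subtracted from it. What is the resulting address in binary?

0b100100001001111010001110

0xbaa1b5 = 0b101110101010000110110101 in binary.
0o12401447 = 0b1010100000001100100111 in binary.
Subtract column by column in base 2:
  1-1 → 0
  0-1 → 1 (borrow)
  1-1-1 → 1 (borrow)
  0-0-1 → 1 (borrow)
  1-0-1 → 0
  1-1 → 0
  0-0 → 0
  1-0 → 1
  1-1 → 0
  0-1 → 1 (borrow)
  0-0-1 → 1 (borrow)
  0-0-1 → 1 (borrow)
  0-0-1 → 1 (borrow)
  1-0-1 → 0
  0-0 → 0
  1-0 → 1
  0-0 → 0
  1-1 → 0
  0-0 → 0
  1-1 → 0
  1-0 → 1
  1-1 → 0
  0-0 → 0
  1-0 → 1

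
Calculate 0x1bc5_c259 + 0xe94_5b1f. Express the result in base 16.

0x2a5a1d78

Add column by column in base 16, right to left:
  9+f = 8 carry 1
  5+1+1 = 7
  2+b = d
  c+5 = 1 carry 1
  5+4+1 = a
  c+9 = 5 carry 1
  b+e+1 = a carry 1
  1+0+1 = 2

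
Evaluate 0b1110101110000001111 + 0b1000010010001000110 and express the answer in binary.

0b10111000000001010101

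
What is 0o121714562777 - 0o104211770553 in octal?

Subtract column by column in base 8:
  7-3 → 4
  7-5 → 2
  7-5 → 2
  2-0 → 2
  6-7 → 7 (borrow)
  5-7-1 → 5 (borrow)
  4-1-1 → 2
  1-1 → 0
  7-2 → 5
  1-4 → 5 (borrow)
  2-0-1 → 1
  1-1 → 0

0o15502572224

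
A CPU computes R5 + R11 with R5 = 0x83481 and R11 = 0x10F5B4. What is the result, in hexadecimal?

0x192A35

Add column by column in base 16, right to left:
  1+4 = 5
  8+B = 3 carry 1
  4+5+1 = A
  3+F = 2 carry 1
  8+0+1 = 9
  0+1 = 1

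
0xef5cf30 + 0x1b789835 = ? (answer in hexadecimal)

Add column by column in base 16, right to left:
  0+5 = 5
  3+3 = 6
  f+8 = 7 carry 1
  c+9+1 = 6 carry 1
  5+8+1 = e
  f+7 = 6 carry 1
  e+b+1 = a carry 1
  0+1+1 = 2

0x2a6e6765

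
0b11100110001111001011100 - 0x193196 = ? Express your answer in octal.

0o26366306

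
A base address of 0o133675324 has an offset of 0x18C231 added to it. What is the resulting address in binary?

0b1100010000011110100000101

0o133675324 = 0b1011011110111101011010100 in binary.
0x18C231 = 0b110001100001000110001 in binary.
Add column by column in base 2, right to left:
  0+1 = 1
  0+0 = 0
  1+0 = 1
  0+0 = 0
  1+1 = 0 carry 1
  0+1+1 = 0 carry 1
  1+0+1 = 0 carry 1
  1+0+1 = 0 carry 1
  0+0+1 = 1
  1+1 = 0 carry 1
  0+0+1 = 1
  1+0 = 1
  1+0 = 1
  1+0 = 1
  1+1 = 0 carry 1
  0+1+1 = 0 carry 1
  1+0+1 = 0 carry 1
  1+0+1 = 0 carry 1
  1+0+1 = 0 carry 1
  1+1+1 = 1 carry 1
  0+1+1 = 0 carry 1
  1+0+1 = 0 carry 1
  1+0+1 = 0 carry 1
  0+0+1 = 1
  1+0 = 1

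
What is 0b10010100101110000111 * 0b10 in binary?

Multiply each base-2 digit by 2, carrying:
  1×2 = 2 → write 0 carry 1
  1×2+1 = 3 → write 1 carry 1
  1×2+1 = 3 → write 1 carry 1
  0×2+1 = 1 → write 1
  0×2 = 0 → write 0
  0×2 = 0 → write 0
  0×2 = 0 → write 0
  1×2 = 2 → write 0 carry 1
  1×2+1 = 3 → write 1 carry 1
  1×2+1 = 3 → write 1 carry 1
  0×2+1 = 1 → write 1
  1×2 = 2 → write 0 carry 1
  0×2+1 = 1 → write 1
  0×2 = 0 → write 0
  1×2 = 2 → write 0 carry 1
  0×2+1 = 1 → write 1
  1×2 = 2 → write 0 carry 1
  0×2+1 = 1 → write 1
  0×2 = 0 → write 0
  1×2 = 2 → write 0 carry 1
  remaining carry: 1

0b100101001011100001110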